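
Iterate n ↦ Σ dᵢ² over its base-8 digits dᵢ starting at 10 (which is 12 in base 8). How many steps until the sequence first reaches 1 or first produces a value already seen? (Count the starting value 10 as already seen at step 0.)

10 = (1,2)_8 → 1² + 2² = 5
5 = (5)_8 → 5² = 25
25 = (3,1)_8 → 3² + 1² = 10  — 10 repeats.
That took 3 steps.

3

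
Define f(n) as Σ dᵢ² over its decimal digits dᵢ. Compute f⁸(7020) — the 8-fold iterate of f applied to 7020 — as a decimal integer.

7020 → 7² + 0² + 2² + 0² = 49 + 0 + 4 + 0 = 53
53 → 5² + 3² = 25 + 9 = 34
34 → 3² + 4² = 9 + 16 = 25
25 → 2² + 5² = 4 + 25 = 29
29 → 2² + 9² = 4 + 81 = 85
85 → 8² + 5² = 64 + 25 = 89
89 → 8² + 9² = 64 + 81 = 145
145 → 1² + 4² + 5² = 1 + 16 + 25 = 42

42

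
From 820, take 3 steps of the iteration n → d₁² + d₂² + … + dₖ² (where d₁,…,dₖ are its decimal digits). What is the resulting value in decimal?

1

820 → 8² + 2² + 0² = 64 + 4 + 0 = 68
68 → 6² + 8² = 36 + 64 = 100
100 → 1² + 0² + 0² = 1 + 0 + 0 = 1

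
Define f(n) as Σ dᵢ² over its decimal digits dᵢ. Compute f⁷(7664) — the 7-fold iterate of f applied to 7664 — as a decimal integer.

7664 → 137
137 → 59
59 → 106
106 → 37
37 → 58
58 → 89
89 → 145

145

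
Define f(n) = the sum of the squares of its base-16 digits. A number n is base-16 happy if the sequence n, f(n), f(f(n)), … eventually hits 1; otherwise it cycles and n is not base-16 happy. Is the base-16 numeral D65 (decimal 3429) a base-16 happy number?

3429 = (13,6,5)_16 → 13² + 6² + 5² = 169 + 36 + 25 = 230
230 = (14,6)_16 → 14² + 6² = 196 + 36 = 232
232 = (14,8)_16 → 14² + 8² = 196 + 64 = 260
260 = (1,0,4)_16 → 1² + 0² + 4² = 1 + 0 + 16 = 17
17 = (1,1)_16 → 1² + 1² = 1 + 1 = 2
2 = (2)_16 → 2² = 4
4 = (4)_16 → 4² = 16
16 = (1,0)_16 → 1² + 0² = 1 + 0 = 1  — reached 1.

base-16 happy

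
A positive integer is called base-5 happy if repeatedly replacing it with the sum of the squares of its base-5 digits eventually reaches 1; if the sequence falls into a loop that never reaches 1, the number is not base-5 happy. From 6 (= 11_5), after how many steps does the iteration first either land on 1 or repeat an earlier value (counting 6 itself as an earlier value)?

5

6 = (1,1)_5 → 1² + 1² = 1 + 1 = 2
2 = (2)_5 → 2² = 4
4 = (4)_5 → 4² = 16
16 = (3,1)_5 → 3² + 1² = 9 + 1 = 10
10 = (2,0)_5 → 2² + 0² = 4 + 0 = 4  — 4 repeats.
That took 5 steps.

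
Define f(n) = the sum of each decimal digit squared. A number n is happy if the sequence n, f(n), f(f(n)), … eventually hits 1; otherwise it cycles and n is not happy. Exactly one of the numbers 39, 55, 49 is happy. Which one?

39: 39 → 90 → 81 → 65 → 61 → 37 → 58 → 89 → 145 → 42 → 20 → 4 → 16 → 37  — repeats 37 (not happy)
55: 55 → 50 → 25 → 29 → 85 → 89 → 145 → 42 → 20 → 4 → 16 → 37 → 58 → 89  — repeats 89 (not happy)
49: 49 → 97 → 130 → 10 → 1  — reaches 1 (happy)

49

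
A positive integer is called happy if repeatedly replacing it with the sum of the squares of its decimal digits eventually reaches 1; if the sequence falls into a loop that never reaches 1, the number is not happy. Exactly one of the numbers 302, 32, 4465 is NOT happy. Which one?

302: 302 → 13 → 10 → 1  — reaches 1 (happy)
32: 32 → 13 → 10 → 1  — reaches 1 (happy)
4465: 4465 → 93 → 90 → 81 → 65 → 61 → 37 → 58 → 89 → 145 → 42 → 20 → 4 → 16 → 37  — repeats 37 (not happy)

4465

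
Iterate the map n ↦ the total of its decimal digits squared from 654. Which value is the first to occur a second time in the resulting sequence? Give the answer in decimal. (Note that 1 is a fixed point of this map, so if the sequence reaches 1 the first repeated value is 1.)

654 → 6² + 5² + 4² = 77
77 → 7² + 7² = 98
98 → 9² + 8² = 145
145 → 1² + 4² + 5² = 42
42 → 4² + 2² = 20
20 → 2² + 0² = 4
4 → 4² = 16
16 → 1² + 6² = 37
37 → 3² + 7² = 58
58 → 5² + 8² = 89
89 → 8² + 9² = 145  — 145 already appeared earlier.

145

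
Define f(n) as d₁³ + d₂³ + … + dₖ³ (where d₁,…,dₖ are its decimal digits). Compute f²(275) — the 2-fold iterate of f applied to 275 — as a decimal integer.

275 → 2³ + 7³ + 5³ = 8 + 343 + 125 = 476
476 → 4³ + 7³ + 6³ = 64 + 343 + 216 = 623

623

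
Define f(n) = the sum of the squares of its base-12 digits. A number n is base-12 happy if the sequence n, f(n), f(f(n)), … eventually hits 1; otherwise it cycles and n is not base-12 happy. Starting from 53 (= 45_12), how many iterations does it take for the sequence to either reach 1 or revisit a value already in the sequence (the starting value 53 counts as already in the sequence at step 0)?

53 = (4,5)_12 → 41
41 = (3,5)_12 → 34
34 = (2,10)_12 → 104
104 = (8,8)_12 → 128
128 = (10,8)_12 → 164
164 = (1,1,8)_12 → 66
66 = (5,6)_12 → 61
61 = (5,1)_12 → 26
26 = (2,2)_12 → 8
8 = (8)_12 → 64
64 = (5,4)_12 → 41  — 41 repeats.
That took 11 steps.

11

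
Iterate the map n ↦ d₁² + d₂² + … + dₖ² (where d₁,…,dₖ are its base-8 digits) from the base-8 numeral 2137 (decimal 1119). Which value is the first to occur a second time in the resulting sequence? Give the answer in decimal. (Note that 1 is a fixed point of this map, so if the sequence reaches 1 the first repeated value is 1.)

1119 = (2,1,3,7)_8 → 2² + 1² + 3² + 7² = 63
63 = (7,7)_8 → 7² + 7² = 98
98 = (1,4,2)_8 → 1² + 4² + 2² = 21
21 = (2,5)_8 → 2² + 5² = 29
29 = (3,5)_8 → 3² + 5² = 34
34 = (4,2)_8 → 4² + 2² = 20
20 = (2,4)_8 → 2² + 4² = 20  — 20 already appeared earlier.

20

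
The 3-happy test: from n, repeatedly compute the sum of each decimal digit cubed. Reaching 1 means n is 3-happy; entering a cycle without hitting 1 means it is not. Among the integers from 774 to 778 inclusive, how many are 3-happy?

774: 774 → 750 → 468 → 792 → 1080 → 513 → 153 → 153  (repeats 153)
775: 775 → 811 → 514 → 190 → 730 → 370 → 370  (repeats 370)
776: 776 → 902 → 737 → 713 → 371 → 371  (repeats 371)
777: 777 → 1029 → 738 → 882 → 1032 → 36 → 243 → 99 → 1458 → 702 → 351 → 153 → 153  (repeats 153)
778: 778 → 1198 → 1243 → 100 → 1  (reaches 1)
3-happy: 778

1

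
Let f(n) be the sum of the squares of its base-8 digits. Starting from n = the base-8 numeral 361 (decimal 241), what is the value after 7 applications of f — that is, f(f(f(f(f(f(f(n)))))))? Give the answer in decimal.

16

241 = (3,6,1)_8 → 3² + 6² + 1² = 46
46 = (5,6)_8 → 5² + 6² = 61
61 = (7,5)_8 → 7² + 5² = 74
74 = (1,1,2)_8 → 1² + 1² + 2² = 6
6 = (6)_8 → 6² = 36
36 = (4,4)_8 → 4² + 4² = 32
32 = (4,0)_8 → 4² + 0² = 16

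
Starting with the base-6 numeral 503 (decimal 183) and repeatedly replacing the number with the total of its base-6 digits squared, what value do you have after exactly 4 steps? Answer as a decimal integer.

20

183 = (5,0,3)_6 → 5² + 0² + 3² = 34
34 = (5,4)_6 → 5² + 4² = 41
41 = (1,0,5)_6 → 1² + 0² + 5² = 26
26 = (4,2)_6 → 4² + 2² = 20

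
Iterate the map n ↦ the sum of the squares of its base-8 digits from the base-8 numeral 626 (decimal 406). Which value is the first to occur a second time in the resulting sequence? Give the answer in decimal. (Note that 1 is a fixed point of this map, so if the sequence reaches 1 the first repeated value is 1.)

406 = (6,2,6)_8 → 6² + 2² + 6² = 36 + 4 + 36 = 76
76 = (1,1,4)_8 → 1² + 1² + 4² = 1 + 1 + 16 = 18
18 = (2,2)_8 → 2² + 2² = 4 + 4 = 8
8 = (1,0)_8 → 1² + 0² = 1 + 0 = 1  — reached the fixed point 1.
1 → 1, so 1 is the first repeated value.

1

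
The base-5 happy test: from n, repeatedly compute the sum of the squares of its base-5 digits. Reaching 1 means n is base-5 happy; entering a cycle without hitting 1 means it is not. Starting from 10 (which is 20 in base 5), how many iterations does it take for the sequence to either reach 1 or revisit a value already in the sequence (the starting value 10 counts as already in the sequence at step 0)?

3

10 = (2,0)_5 → 4
4 = (4)_5 → 16
16 = (3,1)_5 → 10  — 10 repeats.
That took 3 steps.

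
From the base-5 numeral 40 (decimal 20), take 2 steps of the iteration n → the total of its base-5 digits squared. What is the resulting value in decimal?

20 = (4,0)_5 → 4² + 0² = 16
16 = (3,1)_5 → 3² + 1² = 10

10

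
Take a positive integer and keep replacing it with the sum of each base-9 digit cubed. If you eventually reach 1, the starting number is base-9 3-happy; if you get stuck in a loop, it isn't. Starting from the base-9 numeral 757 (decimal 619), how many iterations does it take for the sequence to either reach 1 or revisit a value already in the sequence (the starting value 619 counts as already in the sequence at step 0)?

4

619 = (7,5,7)_9 → 811
811 = (1,1,0,1)_9 → 3
3 = (3)_9 → 27
27 = (3,0)_9 → 27  — 27 repeats.
That took 4 steps.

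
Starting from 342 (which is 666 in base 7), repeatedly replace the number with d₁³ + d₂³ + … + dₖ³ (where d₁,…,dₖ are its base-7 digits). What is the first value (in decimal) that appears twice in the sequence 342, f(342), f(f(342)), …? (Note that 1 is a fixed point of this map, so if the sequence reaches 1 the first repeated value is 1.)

342 = (6,6,6)_7 → 648
648 = (1,6,1,4)_7 → 282
282 = (5,5,2)_7 → 258
258 = (5,1,6)_7 → 342  — 342 already appeared earlier.

342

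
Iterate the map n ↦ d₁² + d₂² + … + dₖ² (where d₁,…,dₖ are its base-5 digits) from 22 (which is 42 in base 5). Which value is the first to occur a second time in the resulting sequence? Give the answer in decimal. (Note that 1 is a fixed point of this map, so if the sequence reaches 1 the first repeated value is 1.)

22 = (4,2)_5 → 4² + 2² = 20
20 = (4,0)_5 → 4² + 0² = 16
16 = (3,1)_5 → 3² + 1² = 10
10 = (2,0)_5 → 2² + 0² = 4
4 = (4)_5 → 4² = 16  — 16 already appeared earlier.

16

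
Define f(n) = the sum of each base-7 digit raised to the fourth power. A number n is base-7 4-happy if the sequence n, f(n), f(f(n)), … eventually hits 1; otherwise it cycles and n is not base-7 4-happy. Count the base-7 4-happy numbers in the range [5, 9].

5: 5 → 625 → 1267 → 1633 → 913 → 609 → 707 → 97 → 2593 → 1459 → 963 → 1153 → 803 → 673 → 1923 → 1507 → 913  — not base-7 4-happy
6: 6 → 1296 → 788 → 288 → 1922 → 1138 → 354 → 258 → 1922  — not base-7 4-happy
7: 7 → 1  — base-7 4-happy
8: 8 → 2 → 16 → 32 → 512 → 164 → 178 → 418 → 708 → 98 → 16  — not base-7 4-happy
9: 9 → 17 → 97 → 2593 → 1459 → 963 → 1153 → 803 → 673 → 1923 → 1507 → 913 → 609 → 707 → 97  — not base-7 4-happy
base-7 4-happy: 7

1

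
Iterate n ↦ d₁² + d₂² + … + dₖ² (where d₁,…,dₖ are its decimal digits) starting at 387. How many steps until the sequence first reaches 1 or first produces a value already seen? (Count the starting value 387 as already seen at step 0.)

387 → 3² + 8² + 7² = 9 + 64 + 49 = 122
122 → 1² + 2² + 2² = 1 + 4 + 4 = 9
9 → 9² = 81
81 → 8² + 1² = 64 + 1 = 65
65 → 6² + 5² = 36 + 25 = 61
61 → 6² + 1² = 36 + 1 = 37
37 → 3² + 7² = 9 + 49 = 58
58 → 5² + 8² = 25 + 64 = 89
89 → 8² + 9² = 64 + 81 = 145
145 → 1² + 4² + 5² = 1 + 16 + 25 = 42
42 → 4² + 2² = 16 + 4 = 20
20 → 2² + 0² = 4 + 0 = 4
4 → 4² = 16
16 → 1² + 6² = 1 + 36 = 37  — 37 repeats.
That took 14 steps.

14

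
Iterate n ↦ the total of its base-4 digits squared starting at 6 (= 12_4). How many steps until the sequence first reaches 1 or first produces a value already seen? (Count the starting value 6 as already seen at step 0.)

4

6 = (1,2)_4 → 1² + 2² = 1 + 4 = 5
5 = (1,1)_4 → 1² + 1² = 1 + 1 = 2
2 = (2)_4 → 2² = 4
4 = (1,0)_4 → 1² + 0² = 1 + 0 = 1  — reached 1.
That took 4 steps.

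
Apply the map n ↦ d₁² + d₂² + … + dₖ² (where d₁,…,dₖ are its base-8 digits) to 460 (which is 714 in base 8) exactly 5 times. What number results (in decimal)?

460 = (7,1,4)_8 → 7² + 1² + 4² = 66
66 = (1,0,2)_8 → 1² + 0² + 2² = 5
5 = (5)_8 → 5² = 25
25 = (3,1)_8 → 3² + 1² = 10
10 = (1,2)_8 → 1² + 2² = 5

5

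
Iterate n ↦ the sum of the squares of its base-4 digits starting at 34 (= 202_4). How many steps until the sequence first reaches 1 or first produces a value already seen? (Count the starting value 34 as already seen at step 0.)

3

34 = (2,0,2)_4 → 2² + 0² + 2² = 4 + 0 + 4 = 8
8 = (2,0)_4 → 2² + 0² = 4 + 0 = 4
4 = (1,0)_4 → 1² + 0² = 1 + 0 = 1  — reached 1.
That took 3 steps.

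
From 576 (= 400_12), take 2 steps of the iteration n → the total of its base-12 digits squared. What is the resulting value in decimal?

576 = (4,0,0)_12 → 4² + 0² + 0² = 16
16 = (1,4)_12 → 1² + 4² = 17

17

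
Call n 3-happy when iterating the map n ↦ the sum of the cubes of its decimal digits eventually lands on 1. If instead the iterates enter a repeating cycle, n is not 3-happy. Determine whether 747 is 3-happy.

not 3-happy

747 → 7³ + 4³ + 7³ = 750
750 → 7³ + 5³ + 0³ = 468
468 → 4³ + 6³ + 8³ = 792
792 → 7³ + 9³ + 2³ = 1080
1080 → 1³ + 0³ + 8³ + 0³ = 513
513 → 5³ + 1³ + 3³ = 153
153 → 1³ + 5³ + 3³ = 153  — 153 already seen; the sequence cycles without reaching 1.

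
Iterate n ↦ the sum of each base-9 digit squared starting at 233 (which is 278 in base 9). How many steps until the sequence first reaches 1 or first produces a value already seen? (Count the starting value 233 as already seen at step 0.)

6

233 = (2,7,8)_9 → 117
117 = (1,4,0)_9 → 17
17 = (1,8)_9 → 65
65 = (7,2)_9 → 53
53 = (5,8)_9 → 89
89 = (1,0,8)_9 → 65  — 65 repeats.
That took 6 steps.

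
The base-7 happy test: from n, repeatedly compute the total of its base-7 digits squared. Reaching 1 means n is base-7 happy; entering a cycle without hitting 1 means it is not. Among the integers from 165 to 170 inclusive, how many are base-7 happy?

165: 165 → 29 → 17 → 13 → 37 → 29  — not base-7 happy
166: 166 → 38 → 34 → 52 → 10 → 10  — not base-7 happy
167: 167 → 49 → 1  — base-7 happy
168: 168 → 18 → 20 → 40 → 50 → 2 → 4 → 16 → 8 → 2  — not base-7 happy
169: 169 → 19 → 29 → 17 → 13 → 37 → 29  — not base-7 happy
170: 170 → 22 → 10 → 10  — not base-7 happy
base-7 happy: 167

1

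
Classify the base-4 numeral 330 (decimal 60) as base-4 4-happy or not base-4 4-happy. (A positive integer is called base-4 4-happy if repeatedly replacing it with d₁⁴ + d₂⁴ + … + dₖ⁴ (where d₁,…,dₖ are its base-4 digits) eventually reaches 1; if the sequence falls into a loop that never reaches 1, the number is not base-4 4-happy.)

60 = (3,3,0)_4 → 3⁴ + 3⁴ + 0⁴ = 81 + 81 + 0 = 162
162 = (2,2,0,2)_4 → 2⁴ + 2⁴ + 0⁴ + 2⁴ = 16 + 16 + 0 + 16 = 48
48 = (3,0,0)_4 → 3⁴ + 0⁴ + 0⁴ = 81 + 0 + 0 = 81
81 = (1,1,0,1)_4 → 1⁴ + 1⁴ + 0⁴ + 1⁴ = 1 + 1 + 0 + 1 = 3
3 = (3)_4 → 3⁴ = 81  — 81 already seen; the sequence cycles without reaching 1.

not base-4 4-happy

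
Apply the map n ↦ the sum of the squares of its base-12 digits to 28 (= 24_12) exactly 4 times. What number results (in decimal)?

20

28 = (2,4)_12 → 2² + 4² = 4 + 16 = 20
20 = (1,8)_12 → 1² + 8² = 1 + 64 = 65
65 = (5,5)_12 → 5² + 5² = 25 + 25 = 50
50 = (4,2)_12 → 4² + 2² = 16 + 4 = 20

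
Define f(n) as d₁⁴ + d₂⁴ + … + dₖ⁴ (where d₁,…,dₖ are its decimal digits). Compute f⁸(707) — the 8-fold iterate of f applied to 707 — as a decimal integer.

4338

707 → 7⁴ + 0⁴ + 7⁴ = 4802
4802 → 4⁴ + 8⁴ + 0⁴ + 2⁴ = 4368
4368 → 4⁴ + 3⁴ + 6⁴ + 8⁴ = 5729
5729 → 5⁴ + 7⁴ + 2⁴ + 9⁴ = 9603
9603 → 9⁴ + 6⁴ + 0⁴ + 3⁴ = 7938
7938 → 7⁴ + 9⁴ + 3⁴ + 8⁴ = 13139
13139 → 1⁴ + 3⁴ + 1⁴ + 3⁴ + 9⁴ = 6725
6725 → 6⁴ + 7⁴ + 2⁴ + 5⁴ = 4338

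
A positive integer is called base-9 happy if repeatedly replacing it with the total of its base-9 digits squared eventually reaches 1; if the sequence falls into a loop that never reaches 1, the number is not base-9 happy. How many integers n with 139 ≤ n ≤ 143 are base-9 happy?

1

139: 139 → 53 → 89 → 65 → 53  — not base-9 happy
140: 140 → 62 → 100 → 6 → 36 → 16 → 50 → 50  — not base-9 happy
141: 141 → 73 → 65 → 53 → 89 → 65  — not base-9 happy
142: 142 → 86 → 26 → 68 → 74 → 68  — not base-9 happy
143: 143 → 101 → 9 → 1  — base-9 happy
base-9 happy: 143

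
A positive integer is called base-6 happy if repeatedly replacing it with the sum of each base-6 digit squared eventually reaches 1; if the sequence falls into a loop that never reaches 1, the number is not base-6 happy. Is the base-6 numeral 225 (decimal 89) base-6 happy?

89 = (2,2,5)_6 → 2² + 2² + 5² = 4 + 4 + 25 = 33
33 = (5,3)_6 → 5² + 3² = 25 + 9 = 34
34 = (5,4)_6 → 5² + 4² = 25 + 16 = 41
41 = (1,0,5)_6 → 1² + 0² + 5² = 1 + 0 + 25 = 26
26 = (4,2)_6 → 4² + 2² = 16 + 4 = 20
20 = (3,2)_6 → 3² + 2² = 9 + 4 = 13
13 = (2,1)_6 → 2² + 1² = 4 + 1 = 5
5 = (5)_6 → 5² = 25
25 = (4,1)_6 → 4² + 1² = 16 + 1 = 17
17 = (2,5)_6 → 2² + 5² = 4 + 25 = 29
29 = (4,5)_6 → 4² + 5² = 16 + 25 = 41  — 41 already seen; the sequence cycles without reaching 1.

not base-6 happy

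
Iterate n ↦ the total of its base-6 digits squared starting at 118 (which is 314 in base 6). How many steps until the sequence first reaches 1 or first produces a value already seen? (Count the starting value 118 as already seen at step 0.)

9

118 = (3,1,4)_6 → 3² + 1² + 4² = 26
26 = (4,2)_6 → 4² + 2² = 20
20 = (3,2)_6 → 3² + 2² = 13
13 = (2,1)_6 → 2² + 1² = 5
5 = (5)_6 → 5² = 25
25 = (4,1)_6 → 4² + 1² = 17
17 = (2,5)_6 → 2² + 5² = 29
29 = (4,5)_6 → 4² + 5² = 41
41 = (1,0,5)_6 → 1² + 0² + 5² = 26  — 26 repeats.
That took 9 steps.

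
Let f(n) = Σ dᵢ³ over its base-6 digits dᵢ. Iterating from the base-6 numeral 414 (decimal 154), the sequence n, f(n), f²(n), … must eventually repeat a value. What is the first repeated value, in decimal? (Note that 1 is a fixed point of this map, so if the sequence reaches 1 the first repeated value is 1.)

154 = (4,1,4)_6 → 4³ + 1³ + 4³ = 129
129 = (3,3,3)_6 → 3³ + 3³ + 3³ = 81
81 = (2,1,3)_6 → 2³ + 1³ + 3³ = 36
36 = (1,0,0)_6 → 1³ + 0³ + 0³ = 1  — reached the fixed point 1.
1 → 1, so 1 is the first repeated value.

1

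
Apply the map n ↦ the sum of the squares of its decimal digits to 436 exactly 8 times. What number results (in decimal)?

436 → 4² + 3² + 6² = 61
61 → 6² + 1² = 37
37 → 3² + 7² = 58
58 → 5² + 8² = 89
89 → 8² + 9² = 145
145 → 1² + 4² + 5² = 42
42 → 4² + 2² = 20
20 → 2² + 0² = 4

4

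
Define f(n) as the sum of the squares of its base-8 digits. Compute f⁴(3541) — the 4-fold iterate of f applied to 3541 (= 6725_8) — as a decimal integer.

13

3541 = (6,7,2,5)_8 → 6² + 7² + 2² + 5² = 36 + 49 + 4 + 25 = 114
114 = (1,6,2)_8 → 1² + 6² + 2² = 1 + 36 + 4 = 41
41 = (5,1)_8 → 5² + 1² = 25 + 1 = 26
26 = (3,2)_8 → 3² + 2² = 9 + 4 = 13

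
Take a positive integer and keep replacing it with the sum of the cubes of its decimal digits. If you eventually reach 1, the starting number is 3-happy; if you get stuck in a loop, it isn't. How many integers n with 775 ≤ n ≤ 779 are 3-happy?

775: 775 → 811 → 514 → 190 → 730 → 370 → 370  (repeats 370)
776: 776 → 902 → 737 → 713 → 371 → 371  (repeats 371)
777: 777 → 1029 → 738 → 882 → 1032 → 36 → 243 → 99 → 1458 → 702 → 351 → 153 → 153  (repeats 153)
778: 778 → 1198 → 1243 → 100 → 1  (reaches 1)
779: 779 → 1415 → 191 → 731 → 371 → 371  (repeats 371)
3-happy: 778

1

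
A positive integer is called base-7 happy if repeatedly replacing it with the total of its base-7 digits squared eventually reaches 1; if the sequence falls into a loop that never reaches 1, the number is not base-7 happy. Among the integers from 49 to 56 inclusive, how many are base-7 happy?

1

49: 49 → 1  (reaches 1)
50: 50 → 2 → 4 → 16 → 8 → 2  (repeats 2)
51: 51 → 5 → 25 → 25  (repeats 25)
52: 52 → 10 → 10  (repeats 10)
53: 53 → 17 → 13 → 37 → 29 → 17  (repeats 17)
54: 54 → 26 → 34 → 52 → 10 → 10  (repeats 10)
55: 55 → 37 → 29 → 17 → 13 → 37  (repeats 37)
56: 56 → 2 → 4 → 16 → 8 → 2  (repeats 2)
base-7 happy: 49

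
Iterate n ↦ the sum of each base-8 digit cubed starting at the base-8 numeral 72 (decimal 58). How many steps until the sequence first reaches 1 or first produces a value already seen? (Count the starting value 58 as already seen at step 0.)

58 = (7,2)_8 → 7³ + 2³ = 343 + 8 = 351
351 = (5,3,7)_8 → 5³ + 3³ + 7³ = 125 + 27 + 343 = 495
495 = (7,5,7)_8 → 7³ + 5³ + 7³ = 343 + 125 + 343 = 811
811 = (1,4,5,3)_8 → 1³ + 4³ + 5³ + 3³ = 1 + 64 + 125 + 27 = 217
217 = (3,3,1)_8 → 3³ + 3³ + 1³ = 27 + 27 + 1 = 55
55 = (6,7)_8 → 6³ + 7³ = 216 + 343 = 559
559 = (1,0,5,7)_8 → 1³ + 0³ + 5³ + 7³ = 1 + 0 + 125 + 343 = 469
469 = (7,2,5)_8 → 7³ + 2³ + 5³ = 343 + 8 + 125 = 476
476 = (7,3,4)_8 → 7³ + 3³ + 4³ = 343 + 27 + 64 = 434
434 = (6,6,2)_8 → 6³ + 6³ + 2³ = 216 + 216 + 8 = 440
440 = (6,7,0)_8 → 6³ + 7³ + 0³ = 216 + 343 + 0 = 559  — 559 repeats.
That took 11 steps.

11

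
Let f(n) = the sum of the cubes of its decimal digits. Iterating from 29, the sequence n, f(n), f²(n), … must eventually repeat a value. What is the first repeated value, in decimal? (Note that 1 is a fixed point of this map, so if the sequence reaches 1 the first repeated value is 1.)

29 → 2³ + 9³ = 8 + 729 = 737
737 → 7³ + 3³ + 7³ = 343 + 27 + 343 = 713
713 → 7³ + 1³ + 3³ = 343 + 1 + 27 = 371
371 → 3³ + 7³ + 1³ = 27 + 343 + 1 = 371  — 371 already appeared earlier.

371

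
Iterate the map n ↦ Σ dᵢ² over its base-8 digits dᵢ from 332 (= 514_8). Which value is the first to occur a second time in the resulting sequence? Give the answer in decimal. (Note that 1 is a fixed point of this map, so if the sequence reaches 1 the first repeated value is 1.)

332 = (5,1,4)_8 → 42
42 = (5,2)_8 → 29
29 = (3,5)_8 → 34
34 = (4,2)_8 → 20
20 = (2,4)_8 → 20  — 20 already appeared earlier.

20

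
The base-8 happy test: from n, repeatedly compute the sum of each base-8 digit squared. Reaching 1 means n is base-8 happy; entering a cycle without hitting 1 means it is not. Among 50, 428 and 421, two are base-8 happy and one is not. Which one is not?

50

50: 50 → 40 → 25 → 10 → 5 → 25  — repeats 25 (not base-8 happy)
428: 428 → 77 → 27 → 18 → 8 → 1  — reaches 1 (base-8 happy)
421: 421 → 77 → 27 → 18 → 8 → 1  — reaches 1 (base-8 happy)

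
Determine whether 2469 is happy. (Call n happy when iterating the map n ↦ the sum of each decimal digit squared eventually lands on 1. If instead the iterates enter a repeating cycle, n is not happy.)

2469 → 2² + 4² + 6² + 9² = 137
137 → 1² + 3² + 7² = 59
59 → 5² + 9² = 106
106 → 1² + 0² + 6² = 37
37 → 3² + 7² = 58
58 → 5² + 8² = 89
89 → 8² + 9² = 145
145 → 1² + 4² + 5² = 42
42 → 4² + 2² = 20
20 → 2² + 0² = 4
4 → 4² = 16
16 → 1² + 6² = 37  — 37 already seen; the sequence cycles without reaching 1.

not happy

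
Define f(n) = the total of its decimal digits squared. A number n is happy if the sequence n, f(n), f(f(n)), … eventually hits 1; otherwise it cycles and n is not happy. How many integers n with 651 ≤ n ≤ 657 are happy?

651: 651 → 62 → 40 → 16 → 37 → 58 → 89 → 145 → 42 → 20 → 4 → 16  — not happy
652: 652 → 65 → 61 → 37 → 58 → 89 → 145 → 42 → 20 → 4 → 16 → 37  — not happy
653: 653 → 70 → 49 → 97 → 130 → 10 → 1  — happy
654: 654 → 77 → 98 → 145 → 42 → 20 → 4 → 16 → 37 → 58 → 89 → 145  — not happy
655: 655 → 86 → 100 → 1  — happy
656: 656 → 97 → 130 → 10 → 1  — happy
657: 657 → 110 → 2 → 4 → 16 → 37 → 58 → 89 → 145 → 42 → 20 → 4  — not happy
happy: 653, 655, 656

3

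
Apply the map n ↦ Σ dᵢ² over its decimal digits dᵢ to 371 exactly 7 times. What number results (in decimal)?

42

371 → 3² + 7² + 1² = 59
59 → 5² + 9² = 106
106 → 1² + 0² + 6² = 37
37 → 3² + 7² = 58
58 → 5² + 8² = 89
89 → 8² + 9² = 145
145 → 1² + 4² + 5² = 42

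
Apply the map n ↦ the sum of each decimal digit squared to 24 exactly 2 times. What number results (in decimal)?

24 → 2² + 4² = 4 + 16 = 20
20 → 2² + 0² = 4 + 0 = 4

4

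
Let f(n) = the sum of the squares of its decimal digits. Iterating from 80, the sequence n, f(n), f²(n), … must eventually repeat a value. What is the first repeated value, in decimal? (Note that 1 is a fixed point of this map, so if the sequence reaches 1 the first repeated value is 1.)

89

80 → 64
64 → 52
52 → 29
29 → 85
85 → 89
89 → 145
145 → 42
42 → 20
20 → 4
4 → 16
16 → 37
37 → 58
58 → 89  — 89 already appeared earlier.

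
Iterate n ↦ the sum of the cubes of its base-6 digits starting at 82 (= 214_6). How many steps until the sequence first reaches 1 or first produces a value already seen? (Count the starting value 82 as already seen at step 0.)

82 = (2,1,4)_6 → 2³ + 1³ + 4³ = 8 + 1 + 64 = 73
73 = (2,0,1)_6 → 2³ + 0³ + 1³ = 8 + 0 + 1 = 9
9 = (1,3)_6 → 1³ + 3³ = 1 + 27 = 28
28 = (4,4)_6 → 4³ + 4³ = 64 + 64 = 128
128 = (3,3,2)_6 → 3³ + 3³ + 2³ = 27 + 27 + 8 = 62
62 = (1,4,2)_6 → 1³ + 4³ + 2³ = 1 + 64 + 8 = 73  — 73 repeats.
That took 6 steps.

6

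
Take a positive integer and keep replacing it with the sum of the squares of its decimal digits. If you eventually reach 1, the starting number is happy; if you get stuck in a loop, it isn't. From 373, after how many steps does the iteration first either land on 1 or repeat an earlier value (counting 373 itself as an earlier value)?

11

373 → 3² + 7² + 3² = 9 + 49 + 9 = 67
67 → 6² + 7² = 36 + 49 = 85
85 → 8² + 5² = 64 + 25 = 89
89 → 8² + 9² = 64 + 81 = 145
145 → 1² + 4² + 5² = 1 + 16 + 25 = 42
42 → 4² + 2² = 16 + 4 = 20
20 → 2² + 0² = 4 + 0 = 4
4 → 4² = 16
16 → 1² + 6² = 1 + 36 = 37
37 → 3² + 7² = 9 + 49 = 58
58 → 5² + 8² = 25 + 64 = 89  — 89 repeats.
That took 11 steps.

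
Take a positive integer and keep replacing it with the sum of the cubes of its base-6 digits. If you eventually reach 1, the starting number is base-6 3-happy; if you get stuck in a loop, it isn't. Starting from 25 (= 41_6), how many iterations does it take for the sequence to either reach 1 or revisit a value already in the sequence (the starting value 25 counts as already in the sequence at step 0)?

25 = (4,1)_6 → 65
65 = (1,4,5)_6 → 190
190 = (5,1,4)_6 → 190  — 190 repeats.
That took 3 steps.

3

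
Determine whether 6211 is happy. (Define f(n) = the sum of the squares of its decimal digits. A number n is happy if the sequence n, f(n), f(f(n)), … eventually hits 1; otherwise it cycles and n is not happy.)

not happy

6211 → 6² + 2² + 1² + 1² = 36 + 4 + 1 + 1 = 42
42 → 4² + 2² = 16 + 4 = 20
20 → 2² + 0² = 4 + 0 = 4
4 → 4² = 16
16 → 1² + 6² = 1 + 36 = 37
37 → 3² + 7² = 9 + 49 = 58
58 → 5² + 8² = 25 + 64 = 89
89 → 8² + 9² = 64 + 81 = 145
145 → 1² + 4² + 5² = 1 + 16 + 25 = 42  — 42 already seen; the sequence cycles without reaching 1.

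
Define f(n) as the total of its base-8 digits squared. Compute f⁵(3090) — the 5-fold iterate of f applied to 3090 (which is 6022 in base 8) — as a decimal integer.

26

3090 = (6,0,2,2)_8 → 44
44 = (5,4)_8 → 41
41 = (5,1)_8 → 26
26 = (3,2)_8 → 13
13 = (1,5)_8 → 26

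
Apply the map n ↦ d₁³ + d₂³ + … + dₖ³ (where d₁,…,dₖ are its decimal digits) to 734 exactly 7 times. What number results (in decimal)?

713

734 → 434
434 → 155
155 → 251
251 → 134
134 → 92
92 → 737
737 → 713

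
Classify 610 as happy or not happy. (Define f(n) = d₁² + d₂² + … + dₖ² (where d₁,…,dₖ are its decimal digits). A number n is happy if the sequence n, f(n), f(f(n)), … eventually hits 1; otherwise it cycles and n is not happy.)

610 → 6² + 1² + 0² = 37
37 → 3² + 7² = 58
58 → 5² + 8² = 89
89 → 8² + 9² = 145
145 → 1² + 4² + 5² = 42
42 → 4² + 2² = 20
20 → 2² + 0² = 4
4 → 4² = 16
16 → 1² + 6² = 37  — 37 already seen; the sequence cycles without reaching 1.

not happy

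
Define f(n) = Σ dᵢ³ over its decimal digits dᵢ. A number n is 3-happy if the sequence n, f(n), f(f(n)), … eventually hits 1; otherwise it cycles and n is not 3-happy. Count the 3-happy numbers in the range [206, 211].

1

206: 206 → 224 → 80 → 512 → 134 → 92 → 737 → 713 → 371 → 371  — not 3-happy
207: 207 → 351 → 153 → 153  — not 3-happy
208: 208 → 520 → 133 → 55 → 250 → 133  — not 3-happy
209: 209 → 737 → 713 → 371 → 371  — not 3-happy
210: 210 → 9 → 729 → 1080 → 513 → 153 → 153  — not 3-happy
211: 211 → 10 → 1  — 3-happy
3-happy: 211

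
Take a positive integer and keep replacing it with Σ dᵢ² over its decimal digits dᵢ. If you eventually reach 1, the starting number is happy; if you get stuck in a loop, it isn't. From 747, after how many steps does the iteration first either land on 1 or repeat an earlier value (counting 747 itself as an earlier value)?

13

747 → 7² + 4² + 7² = 114
114 → 1² + 1² + 4² = 18
18 → 1² + 8² = 65
65 → 6² + 5² = 61
61 → 6² + 1² = 37
37 → 3² + 7² = 58
58 → 5² + 8² = 89
89 → 8² + 9² = 145
145 → 1² + 4² + 5² = 42
42 → 4² + 2² = 20
20 → 2² + 0² = 4
4 → 4² = 16
16 → 1² + 6² = 37  — 37 repeats.
That took 13 steps.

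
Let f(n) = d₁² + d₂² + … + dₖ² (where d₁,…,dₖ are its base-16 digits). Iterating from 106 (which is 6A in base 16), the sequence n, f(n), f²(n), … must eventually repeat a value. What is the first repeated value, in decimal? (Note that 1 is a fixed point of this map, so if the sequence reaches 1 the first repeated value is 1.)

1

106 = (6,10)_16 → 6² + 10² = 136
136 = (8,8)_16 → 8² + 8² = 128
128 = (8,0)_16 → 8² + 0² = 64
64 = (4,0)_16 → 4² + 0² = 16
16 = (1,0)_16 → 1² + 0² = 1  — reached the fixed point 1.
1 → 1, so 1 is the first repeated value.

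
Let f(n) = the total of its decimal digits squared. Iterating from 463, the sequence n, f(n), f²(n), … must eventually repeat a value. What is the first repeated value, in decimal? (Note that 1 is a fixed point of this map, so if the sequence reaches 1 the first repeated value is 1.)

37

463 → 4² + 6² + 3² = 61
61 → 6² + 1² = 37
37 → 3² + 7² = 58
58 → 5² + 8² = 89
89 → 8² + 9² = 145
145 → 1² + 4² + 5² = 42
42 → 4² + 2² = 20
20 → 2² + 0² = 4
4 → 4² = 16
16 → 1² + 6² = 37  — 37 already appeared earlier.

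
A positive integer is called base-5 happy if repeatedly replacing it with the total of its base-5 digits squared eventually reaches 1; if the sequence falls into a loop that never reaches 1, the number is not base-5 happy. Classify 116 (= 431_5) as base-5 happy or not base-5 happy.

not base-5 happy

116 = (4,3,1)_5 → 4² + 3² + 1² = 16 + 9 + 1 = 26
26 = (1,0,1)_5 → 1² + 0² + 1² = 1 + 0 + 1 = 2
2 = (2)_5 → 2² = 4
4 = (4)_5 → 4² = 16
16 = (3,1)_5 → 3² + 1² = 9 + 1 = 10
10 = (2,0)_5 → 2² + 0² = 4 + 0 = 4  — 4 already seen; the sequence cycles without reaching 1.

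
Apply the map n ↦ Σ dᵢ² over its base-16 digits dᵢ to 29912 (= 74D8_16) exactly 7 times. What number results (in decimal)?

29912 = (7,4,13,8)_16 → 298
298 = (1,2,10)_16 → 105
105 = (6,9)_16 → 117
117 = (7,5)_16 → 74
74 = (4,10)_16 → 116
116 = (7,4)_16 → 65
65 = (4,1)_16 → 17

17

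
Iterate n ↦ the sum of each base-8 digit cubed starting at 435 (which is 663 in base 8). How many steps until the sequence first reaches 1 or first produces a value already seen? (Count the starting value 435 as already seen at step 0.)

9

435 = (6,6,3)_8 → 6³ + 6³ + 3³ = 216 + 216 + 27 = 459
459 = (7,1,3)_8 → 7³ + 1³ + 3³ = 343 + 1 + 27 = 371
371 = (5,6,3)_8 → 5³ + 6³ + 3³ = 125 + 216 + 27 = 368
368 = (5,6,0)_8 → 5³ + 6³ + 0³ = 125 + 216 + 0 = 341
341 = (5,2,5)_8 → 5³ + 2³ + 5³ = 125 + 8 + 125 = 258
258 = (4,0,2)_8 → 4³ + 0³ + 2³ = 64 + 0 + 8 = 72
72 = (1,1,0)_8 → 1³ + 1³ + 0³ = 1 + 1 + 0 = 2
2 = (2)_8 → 2³ = 8
8 = (1,0)_8 → 1³ + 0³ = 1 + 0 = 1  — reached 1.
That took 9 steps.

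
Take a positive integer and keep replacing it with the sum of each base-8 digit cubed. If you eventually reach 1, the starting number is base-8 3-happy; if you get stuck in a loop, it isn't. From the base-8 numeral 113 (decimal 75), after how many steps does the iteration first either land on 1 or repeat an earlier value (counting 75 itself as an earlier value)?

75 = (1,1,3)_8 → 1³ + 1³ + 3³ = 1 + 1 + 27 = 29
29 = (3,5)_8 → 3³ + 5³ = 27 + 125 = 152
152 = (2,3,0)_8 → 2³ + 3³ + 0³ = 8 + 27 + 0 = 35
35 = (4,3)_8 → 4³ + 3³ = 64 + 27 = 91
91 = (1,3,3)_8 → 1³ + 3³ + 3³ = 1 + 27 + 27 = 55
55 = (6,7)_8 → 6³ + 7³ = 216 + 343 = 559
559 = (1,0,5,7)_8 → 1³ + 0³ + 5³ + 7³ = 1 + 0 + 125 + 343 = 469
469 = (7,2,5)_8 → 7³ + 2³ + 5³ = 343 + 8 + 125 = 476
476 = (7,3,4)_8 → 7³ + 3³ + 4³ = 343 + 27 + 64 = 434
434 = (6,6,2)_8 → 6³ + 6³ + 2³ = 216 + 216 + 8 = 440
440 = (6,7,0)_8 → 6³ + 7³ + 0³ = 216 + 343 + 0 = 559  — 559 repeats.
That took 11 steps.

11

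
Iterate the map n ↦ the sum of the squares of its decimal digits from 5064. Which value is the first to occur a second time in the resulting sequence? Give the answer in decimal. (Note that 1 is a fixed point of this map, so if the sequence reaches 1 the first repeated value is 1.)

5064 → 5² + 0² + 6² + 4² = 77
77 → 7² + 7² = 98
98 → 9² + 8² = 145
145 → 1² + 4² + 5² = 42
42 → 4² + 2² = 20
20 → 2² + 0² = 4
4 → 4² = 16
16 → 1² + 6² = 37
37 → 3² + 7² = 58
58 → 5² + 8² = 89
89 → 8² + 9² = 145  — 145 already appeared earlier.

145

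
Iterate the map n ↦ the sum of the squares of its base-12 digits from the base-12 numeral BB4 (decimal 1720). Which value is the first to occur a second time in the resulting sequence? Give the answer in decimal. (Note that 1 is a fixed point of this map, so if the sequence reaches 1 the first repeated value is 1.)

25

1720 = (11,11,4)_12 → 11² + 11² + 4² = 121 + 121 + 16 = 258
258 = (1,9,6)_12 → 1² + 9² + 6² = 1 + 81 + 36 = 118
118 = (9,10)_12 → 9² + 10² = 81 + 100 = 181
181 = (1,3,1)_12 → 1² + 3² + 1² = 1 + 9 + 1 = 11
11 = (11)_12 → 11² = 121
121 = (10,1)_12 → 10² + 1² = 100 + 1 = 101
101 = (8,5)_12 → 8² + 5² = 64 + 25 = 89
89 = (7,5)_12 → 7² + 5² = 49 + 25 = 74
74 = (6,2)_12 → 6² + 2² = 36 + 4 = 40
40 = (3,4)_12 → 3² + 4² = 9 + 16 = 25
25 = (2,1)_12 → 2² + 1² = 4 + 1 = 5
5 = (5)_12 → 5² = 25  — 25 already appeared earlier.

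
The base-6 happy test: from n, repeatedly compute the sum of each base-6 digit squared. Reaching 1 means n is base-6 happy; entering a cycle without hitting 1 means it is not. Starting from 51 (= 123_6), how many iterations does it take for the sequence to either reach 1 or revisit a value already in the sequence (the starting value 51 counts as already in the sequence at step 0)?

51 = (1,2,3)_6 → 1² + 2² + 3² = 14
14 = (2,2)_6 → 2² + 2² = 8
8 = (1,2)_6 → 1² + 2² = 5
5 = (5)_6 → 5² = 25
25 = (4,1)_6 → 4² + 1² = 17
17 = (2,5)_6 → 2² + 5² = 29
29 = (4,5)_6 → 4² + 5² = 41
41 = (1,0,5)_6 → 1² + 0² + 5² = 26
26 = (4,2)_6 → 4² + 2² = 20
20 = (3,2)_6 → 3² + 2² = 13
13 = (2,1)_6 → 2² + 1² = 5  — 5 repeats.
That took 11 steps.

11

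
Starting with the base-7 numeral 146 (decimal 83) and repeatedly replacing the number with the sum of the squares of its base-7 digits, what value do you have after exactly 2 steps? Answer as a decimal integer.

17

83 = (1,4,6)_7 → 53
53 = (1,0,4)_7 → 17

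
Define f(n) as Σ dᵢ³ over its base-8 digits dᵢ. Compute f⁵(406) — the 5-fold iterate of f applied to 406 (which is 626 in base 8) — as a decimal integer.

406 = (6,2,6)_8 → 6³ + 2³ + 6³ = 440
440 = (6,7,0)_8 → 6³ + 7³ + 0³ = 559
559 = (1,0,5,7)_8 → 1³ + 0³ + 5³ + 7³ = 469
469 = (7,2,5)_8 → 7³ + 2³ + 5³ = 476
476 = (7,3,4)_8 → 7³ + 3³ + 4³ = 434

434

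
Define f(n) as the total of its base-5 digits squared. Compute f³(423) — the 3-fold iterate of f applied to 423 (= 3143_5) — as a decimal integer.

423 = (3,1,4,3)_5 → 3² + 1² + 4² + 3² = 35
35 = (1,2,0)_5 → 1² + 2² + 0² = 5
5 = (1,0)_5 → 1² + 0² = 1

1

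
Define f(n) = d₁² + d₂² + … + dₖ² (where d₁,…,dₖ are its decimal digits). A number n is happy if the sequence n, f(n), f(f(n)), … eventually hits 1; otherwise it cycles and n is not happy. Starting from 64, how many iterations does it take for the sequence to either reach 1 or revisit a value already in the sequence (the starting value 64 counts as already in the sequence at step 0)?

64 → 52
52 → 29
29 → 85
85 → 89
89 → 145
145 → 42
42 → 20
20 → 4
4 → 16
16 → 37
37 → 58
58 → 89  — 89 repeats.
That took 12 steps.

12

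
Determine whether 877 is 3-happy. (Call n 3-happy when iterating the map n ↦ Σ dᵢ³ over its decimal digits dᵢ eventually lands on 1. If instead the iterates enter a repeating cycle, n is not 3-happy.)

877 → 8³ + 7³ + 7³ = 512 + 343 + 343 = 1198
1198 → 1³ + 1³ + 9³ + 8³ = 1 + 1 + 729 + 512 = 1243
1243 → 1³ + 2³ + 4³ + 3³ = 1 + 8 + 64 + 27 = 100
100 → 1³ + 0³ + 0³ = 1 + 0 + 0 = 1  — reached 1.

3-happy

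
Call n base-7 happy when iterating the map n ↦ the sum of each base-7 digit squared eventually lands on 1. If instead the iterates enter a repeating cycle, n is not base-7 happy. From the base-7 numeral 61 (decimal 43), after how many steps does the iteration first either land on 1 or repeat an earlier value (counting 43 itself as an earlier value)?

43 = (6,1)_7 → 6² + 1² = 37
37 = (5,2)_7 → 5² + 2² = 29
29 = (4,1)_7 → 4² + 1² = 17
17 = (2,3)_7 → 2² + 3² = 13
13 = (1,6)_7 → 1² + 6² = 37  — 37 repeats.
That took 5 steps.

5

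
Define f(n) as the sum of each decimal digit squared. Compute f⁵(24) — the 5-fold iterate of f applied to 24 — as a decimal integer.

58

24 → 2² + 4² = 20
20 → 2² + 0² = 4
4 → 4² = 16
16 → 1² + 6² = 37
37 → 3² + 7² = 58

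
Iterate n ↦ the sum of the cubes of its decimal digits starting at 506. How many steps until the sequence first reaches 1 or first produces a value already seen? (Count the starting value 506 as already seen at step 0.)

506 → 341
341 → 92
92 → 737
737 → 713
713 → 371
371 → 371  — 371 repeats.
That took 6 steps.

6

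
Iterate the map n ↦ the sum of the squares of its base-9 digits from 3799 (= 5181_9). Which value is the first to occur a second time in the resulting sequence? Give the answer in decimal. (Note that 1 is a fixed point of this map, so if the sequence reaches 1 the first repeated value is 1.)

3799 = (5,1,8,1)_9 → 5² + 1² + 8² + 1² = 25 + 1 + 64 + 1 = 91
91 = (1,1,1)_9 → 1² + 1² + 1² = 1 + 1 + 1 = 3
3 = (3)_9 → 3² = 9
9 = (1,0)_9 → 1² + 0² = 1 + 0 = 1  — reached the fixed point 1.
1 → 1, so 1 is the first repeated value.

1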